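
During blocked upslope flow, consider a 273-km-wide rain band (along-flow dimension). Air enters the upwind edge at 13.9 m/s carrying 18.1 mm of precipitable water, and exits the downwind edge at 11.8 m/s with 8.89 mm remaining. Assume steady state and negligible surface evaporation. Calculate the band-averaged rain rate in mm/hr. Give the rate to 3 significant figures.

R ≈ 1.93 mm/hr

Column moisture flux per unit crosswind length is F = V × PW.
Inflow: F_in = 13.9 × 18.1 = 251.59 mm·m/s
Outflow: F_out = 11.8 × 8.89 = 104.902 mm·m/s
Steady-state rate R = (F_in − F_out)/L = (251.59 − 104.902) / 273000 m = 5.373e-04 mm/s.
R = 5.373e-04 × 3600 = 1.93 mm/hr.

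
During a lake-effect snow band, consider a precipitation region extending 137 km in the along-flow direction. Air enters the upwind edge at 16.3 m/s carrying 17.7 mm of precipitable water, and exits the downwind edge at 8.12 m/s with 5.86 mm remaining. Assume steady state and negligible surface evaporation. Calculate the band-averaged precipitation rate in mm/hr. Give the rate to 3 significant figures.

Column moisture flux per unit crosswind length is F = V × PW.
Inflow: F_in = 16.3 × 17.7 = 288.51 mm·m/s
Outflow: F_out = 8.12 × 5.86 = 47.5832 mm·m/s
Steady-state rate R = (F_in − F_out)/L = (288.51 − 47.5832) / 137000 m = 1.759e-03 mm/s.
R = 1.759e-03 × 3600 = 6.33 mm/hr.

R ≈ 6.33 mm/hr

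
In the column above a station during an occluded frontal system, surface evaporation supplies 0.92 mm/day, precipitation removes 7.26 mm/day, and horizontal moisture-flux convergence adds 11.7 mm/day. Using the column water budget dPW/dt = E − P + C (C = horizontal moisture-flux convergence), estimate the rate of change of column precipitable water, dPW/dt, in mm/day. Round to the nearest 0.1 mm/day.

dPW/dt ≈ 5.4 mm/day

dPW/dt = E − P + C = 0.92 − 7.26 + (11.7) = 5.4 mm/day.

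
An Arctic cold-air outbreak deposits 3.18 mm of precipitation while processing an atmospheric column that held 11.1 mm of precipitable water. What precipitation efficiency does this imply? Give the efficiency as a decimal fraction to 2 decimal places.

ε ≈ 0.29

ε = precipitation / PW = 3.18 / 11.1 = 0.29.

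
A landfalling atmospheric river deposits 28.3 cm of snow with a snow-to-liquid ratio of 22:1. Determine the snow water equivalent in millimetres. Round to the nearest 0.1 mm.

SWE ≈ 12.9 mm

SWE = snow depth / ratio = 28.3 cm / 22 = 1.286 cm = 12.9 mm.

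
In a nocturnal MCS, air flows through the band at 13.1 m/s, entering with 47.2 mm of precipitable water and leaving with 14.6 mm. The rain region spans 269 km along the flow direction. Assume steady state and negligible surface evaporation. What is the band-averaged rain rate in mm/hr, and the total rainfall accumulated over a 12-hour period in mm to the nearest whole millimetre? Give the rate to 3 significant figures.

Column moisture flux per unit crosswind length is F = V × PW.
Inflow: F_in = 13.1 × 47.2 = 618.32 mm·m/s
Outflow: F_out = 13.1 × 14.6 = 191.26 mm·m/s
Steady-state rate R = (F_in − F_out)/L = (618.32 − 191.26) / 269000 m = 1.588e-03 mm/s.
R = 1.588e-03 × 3600 = 5.72 mm/hr.
Over 12 h: total = 5.72 × 12 = 68.64 ≈ 69 mm.

R ≈ 5.72 mm/hr; total ≈ 69 mm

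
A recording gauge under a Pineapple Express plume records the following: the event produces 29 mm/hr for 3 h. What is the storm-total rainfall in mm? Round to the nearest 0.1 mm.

Total = Σ Rᵢ Δtᵢ = 29 × 3
      = 87 = 87.0 mm.

total ≈ 87.0 mm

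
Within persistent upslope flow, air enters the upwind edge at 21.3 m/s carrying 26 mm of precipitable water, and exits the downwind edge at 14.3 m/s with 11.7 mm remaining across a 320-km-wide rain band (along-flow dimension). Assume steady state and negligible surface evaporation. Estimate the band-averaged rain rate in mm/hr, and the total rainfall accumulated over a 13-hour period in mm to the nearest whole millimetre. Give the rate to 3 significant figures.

R ≈ 4.35 mm/hr; total ≈ 57 mm

Column moisture flux per unit crosswind length is F = V × PW.
Inflow: F_in = 21.3 × 26 = 553.8 mm·m/s
Outflow: F_out = 14.3 × 11.7 = 167.31 mm·m/s
Steady-state rate R = (F_in − F_out)/L = (553.8 − 167.31) / 320000 m = 1.208e-03 mm/s.
R = 1.208e-03 × 3600 = 4.35 mm/hr.
Over 13 h: total = 4.35 × 13 = 56.55 ≈ 57 mm.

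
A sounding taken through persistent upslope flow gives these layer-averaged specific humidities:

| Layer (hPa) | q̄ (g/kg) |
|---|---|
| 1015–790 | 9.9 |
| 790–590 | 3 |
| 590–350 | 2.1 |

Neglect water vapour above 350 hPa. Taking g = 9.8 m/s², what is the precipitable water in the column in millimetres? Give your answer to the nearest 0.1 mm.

PW ≈ 34.0 mm

Precipitable water is the column-integrated vapour mass per unit area: PW = (1/g) Σ q̄ Δp, with q in kg/kg and Δp in Pa (1 kg/m² of water = 1 mm).
Layer 1015–790 hPa: Δp = 225 hPa = 22500 Pa, q̄ = 0.0099 kg/kg → 0.0099 × 22500 / 9.8 = 22.73 mm
Layer 790–590 hPa: Δp = 200 hPa = 20000 Pa, q̄ = 0.003 kg/kg → 0.003 × 20000 / 9.8 = 6.12 mm
Layer 590–350 hPa: Δp = 240 hPa = 24000 Pa, q̄ = 0.0021 kg/kg → 0.0021 × 24000 / 9.8 = 5.14 mm
PW = 22.73 + 6.12 + 5.14 = 33.99 ≈ 34.0 mm.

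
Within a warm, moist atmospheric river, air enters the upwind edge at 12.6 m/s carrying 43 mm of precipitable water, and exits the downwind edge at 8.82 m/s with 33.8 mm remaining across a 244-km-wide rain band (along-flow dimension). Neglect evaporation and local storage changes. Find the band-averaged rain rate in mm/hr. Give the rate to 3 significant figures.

Column moisture flux per unit crosswind length is F = V × PW.
Inflow: F_in = 12.6 × 43 = 541.8 mm·m/s
Outflow: F_out = 8.82 × 33.8 = 298.116 mm·m/s
Steady-state rate R = (F_in − F_out)/L = (541.8 − 298.116) / 244000 m = 9.987e-04 mm/s.
R = 9.987e-04 × 3600 = 3.60 mm/hr.

R ≈ 3.60 mm/hr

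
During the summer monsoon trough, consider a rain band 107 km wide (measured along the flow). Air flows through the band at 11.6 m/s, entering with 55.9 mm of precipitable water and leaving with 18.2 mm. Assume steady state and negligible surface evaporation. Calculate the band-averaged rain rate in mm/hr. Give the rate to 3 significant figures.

Column moisture flux per unit crosswind length is F = V × PW.
Inflow: F_in = 11.6 × 55.9 = 648.44 mm·m/s
Outflow: F_out = 11.6 × 18.2 = 211.12 mm·m/s
Steady-state rate R = (F_in − F_out)/L = (648.44 − 211.12) / 107000 m = 4.087e-03 mm/s.
R = 4.087e-03 × 3600 = 14.7 mm/hr.

R ≈ 14.7 mm/hr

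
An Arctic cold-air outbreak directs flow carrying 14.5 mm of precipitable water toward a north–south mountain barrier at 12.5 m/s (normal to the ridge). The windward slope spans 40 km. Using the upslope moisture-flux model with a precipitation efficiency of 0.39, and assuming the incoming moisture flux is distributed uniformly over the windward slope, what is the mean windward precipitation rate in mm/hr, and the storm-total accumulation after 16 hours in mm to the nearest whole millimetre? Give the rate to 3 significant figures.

R ≈ 6.36 mm/hr; total ≈ 102 mm

Incoming column moisture flux per unit ridge length: F = V × PW = 12.5 × 14.5 = 181.25 mm·m/s.
Spread over the 40 km slope with efficiency ε = 0.39: R = ε·F/W = 0.39 × 181.25 / 40000 m = 1.767e-03 mm/s.
R = 1.767e-03 × 3600 = 6.36 mm/hr.
Over 16 h: total = 6.36 × 16 = 101.76 ≈ 102 mm.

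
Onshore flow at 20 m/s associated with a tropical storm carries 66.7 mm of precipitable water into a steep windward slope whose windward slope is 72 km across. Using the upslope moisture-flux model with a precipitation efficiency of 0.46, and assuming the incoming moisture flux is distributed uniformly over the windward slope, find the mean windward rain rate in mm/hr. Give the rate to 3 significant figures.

Incoming column moisture flux per unit ridge length: F = V × PW = 20 × 66.7 = 1334 mm·m/s.
Spread over the 72 km slope with efficiency ε = 0.46: R = ε·F/W = 0.46 × 1334 / 72000 m = 8.523e-03 mm/s.
R = 8.523e-03 × 3600 = 30.7 mm/hr.

R ≈ 30.7 mm/hr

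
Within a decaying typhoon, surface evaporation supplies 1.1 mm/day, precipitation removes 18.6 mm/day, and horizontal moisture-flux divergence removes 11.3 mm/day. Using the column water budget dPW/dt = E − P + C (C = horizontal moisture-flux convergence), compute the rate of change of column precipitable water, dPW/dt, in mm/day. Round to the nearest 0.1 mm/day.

dPW/dt ≈ -28.8 mm/day

dPW/dt = E − P + C = 1.1 − 18.6 + (-11.3) = -28.8 mm/day.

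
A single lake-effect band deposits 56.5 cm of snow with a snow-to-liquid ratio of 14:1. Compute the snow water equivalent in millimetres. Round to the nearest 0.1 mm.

SWE = snow depth / ratio = 56.5 cm / 14 = 4.036 cm = 40.4 mm.

SWE ≈ 40.4 mm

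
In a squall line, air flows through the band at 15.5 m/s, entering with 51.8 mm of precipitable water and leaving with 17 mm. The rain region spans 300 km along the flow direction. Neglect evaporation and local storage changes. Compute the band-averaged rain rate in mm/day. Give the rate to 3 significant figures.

R ≈ 155 mm/day

Column moisture flux per unit crosswind length is F = V × PW.
Inflow: F_in = 15.5 × 51.8 = 802.9 mm·m/s
Outflow: F_out = 15.5 × 17 = 263.5 mm·m/s
Steady-state rate R = (F_in − F_out)/L = (802.9 − 263.5) / 300000 m = 1.798e-03 mm/s.
R = 1.798e-03 × 3600 × 24 = 155 mm/day.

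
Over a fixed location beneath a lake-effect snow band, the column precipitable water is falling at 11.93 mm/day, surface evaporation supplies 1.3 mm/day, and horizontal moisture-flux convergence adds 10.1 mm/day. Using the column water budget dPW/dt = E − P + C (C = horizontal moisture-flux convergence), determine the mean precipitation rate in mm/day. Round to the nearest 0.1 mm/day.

P ≈ 23.3 mm/day

dPW/dt = -11.93 mm/day.
P = E + C − dPW/dt = 1.3 + (10.1) − (-11.93) = 23.3 mm/day.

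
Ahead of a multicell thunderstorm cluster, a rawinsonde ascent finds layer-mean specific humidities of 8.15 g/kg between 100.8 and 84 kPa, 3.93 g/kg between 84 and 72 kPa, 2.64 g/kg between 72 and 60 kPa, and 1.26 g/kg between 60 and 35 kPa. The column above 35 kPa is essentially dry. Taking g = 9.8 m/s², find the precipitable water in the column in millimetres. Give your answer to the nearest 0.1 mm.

Precipitable water is the column-integrated vapour mass per unit area: PW = (1/g) Σ q̄ Δp, with q in kg/kg and Δp in Pa (1 kg/m² of water = 1 mm).
Layer 100.8–84 kPa: Δp = 168 hPa = 16800 Pa, q̄ = 0.00815 kg/kg → 0.00815 × 16800 / 9.8 = 13.97 mm
Layer 84–72 kPa: Δp = 120 hPa = 12000 Pa, q̄ = 0.00393 kg/kg → 0.00393 × 12000 / 9.8 = 4.81 mm
Layer 72–60 kPa: Δp = 120 hPa = 12000 Pa, q̄ = 0.00264 kg/kg → 0.00264 × 12000 / 9.8 = 3.23 mm
Layer 60–35 kPa: Δp = 250 hPa = 25000 Pa, q̄ = 0.00126 kg/kg → 0.00126 × 25000 / 9.8 = 3.21 mm
PW = 13.97 + 4.81 + 3.23 + 3.21 = 25.22 ≈ 25.2 mm.

PW ≈ 25.2 mm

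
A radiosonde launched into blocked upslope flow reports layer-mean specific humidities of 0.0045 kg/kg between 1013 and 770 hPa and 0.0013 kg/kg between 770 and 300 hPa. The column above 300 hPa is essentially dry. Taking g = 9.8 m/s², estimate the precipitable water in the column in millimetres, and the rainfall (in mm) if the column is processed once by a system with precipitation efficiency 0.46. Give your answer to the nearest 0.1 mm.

Precipitable water is the column-integrated vapour mass per unit area: PW = (1/g) Σ q̄ Δp, with q in kg/kg and Δp in Pa (1 kg/m² of water = 1 mm).
Layer 1013–770 hPa: Δp = 243 hPa = 24300 Pa, q̄ = 0.0045 kg/kg → 0.0045 × 24300 / 9.8 = 11.16 mm
Layer 770–300 hPa: Δp = 470 hPa = 47000 Pa, q̄ = 0.0013 kg/kg → 0.0013 × 47000 / 9.8 = 6.23 mm
PW = 11.16 + 6.23 = 17.39 ≈ 17.4 mm.
Rainfall = ε × PW = 0.46 × 17.4 = 8.0 mm.

PW ≈ 17.4 mm; rainfall ≈ 8.0 mm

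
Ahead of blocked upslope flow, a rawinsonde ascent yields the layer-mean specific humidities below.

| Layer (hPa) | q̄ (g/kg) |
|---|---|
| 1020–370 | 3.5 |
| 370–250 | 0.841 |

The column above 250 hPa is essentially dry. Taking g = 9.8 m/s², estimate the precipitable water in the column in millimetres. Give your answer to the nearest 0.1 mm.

PW ≈ 24.2 mm

Precipitable water is the column-integrated vapour mass per unit area: PW = (1/g) Σ q̄ Δp, with q in kg/kg and Δp in Pa (1 kg/m² of water = 1 mm).
Layer 1020–370 hPa: Δp = 650 hPa = 65000 Pa, q̄ = 0.0035 kg/kg → 0.0035 × 65000 / 9.8 = 23.21 mm
Layer 370–250 hPa: Δp = 120 hPa = 12000 Pa, q̄ = 0.000841 kg/kg → 0.000841 × 12000 / 9.8 = 1.03 mm
PW = 23.21 + 1.03 = 24.24 ≈ 24.2 mm.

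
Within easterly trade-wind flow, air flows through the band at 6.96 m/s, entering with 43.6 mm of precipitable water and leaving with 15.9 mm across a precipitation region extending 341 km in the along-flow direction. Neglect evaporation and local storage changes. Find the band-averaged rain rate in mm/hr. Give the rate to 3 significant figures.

R ≈ 2.04 mm/hr

Column moisture flux per unit crosswind length is F = V × PW.
Inflow: F_in = 6.96 × 43.6 = 303.456 mm·m/s
Outflow: F_out = 6.96 × 15.9 = 110.664 mm·m/s
Steady-state rate R = (F_in − F_out)/L = (303.456 − 110.664) / 341000 m = 5.654e-04 mm/s.
R = 5.654e-04 × 3600 = 2.04 mm/hr.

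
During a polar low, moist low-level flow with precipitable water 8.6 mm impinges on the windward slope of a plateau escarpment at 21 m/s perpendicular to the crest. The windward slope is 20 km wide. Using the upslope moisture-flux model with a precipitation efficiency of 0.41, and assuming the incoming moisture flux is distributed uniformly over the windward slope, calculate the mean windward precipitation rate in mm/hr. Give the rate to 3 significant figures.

R ≈ 13.3 mm/hr

Incoming column moisture flux per unit ridge length: F = V × PW = 21 × 8.6 = 180.6 mm·m/s.
Spread over the 20 km slope with efficiency ε = 0.41: R = ε·F/W = 0.41 × 180.6 / 20000 m = 3.702e-03 mm/s.
R = 3.702e-03 × 3600 = 13.3 mm/hr.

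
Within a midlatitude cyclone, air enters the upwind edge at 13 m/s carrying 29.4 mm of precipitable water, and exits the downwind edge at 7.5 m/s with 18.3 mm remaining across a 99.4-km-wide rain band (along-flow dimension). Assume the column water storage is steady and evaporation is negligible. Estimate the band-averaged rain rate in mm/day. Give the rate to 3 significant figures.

Column moisture flux per unit crosswind length is F = V × PW.
Inflow: F_in = 13 × 29.4 = 382.2 mm·m/s
Outflow: F_out = 7.5 × 18.3 = 137.25 mm·m/s
Steady-state rate R = (F_in − F_out)/L = (382.2 − 137.25) / 99400 m = 2.464e-03 mm/s.
R = 2.464e-03 × 3600 × 24 = 213 mm/day.

R ≈ 213 mm/day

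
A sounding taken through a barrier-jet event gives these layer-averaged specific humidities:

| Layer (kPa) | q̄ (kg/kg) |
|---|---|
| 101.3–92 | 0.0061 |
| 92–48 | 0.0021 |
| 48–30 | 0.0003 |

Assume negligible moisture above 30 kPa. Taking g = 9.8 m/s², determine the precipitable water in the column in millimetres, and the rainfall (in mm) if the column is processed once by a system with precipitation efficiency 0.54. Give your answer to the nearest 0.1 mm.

Precipitable water is the column-integrated vapour mass per unit area: PW = (1/g) Σ q̄ Δp, with q in kg/kg and Δp in Pa (1 kg/m² of water = 1 mm).
Layer 101.3–92 kPa: Δp = 93 hPa = 9300 Pa, q̄ = 0.0061 kg/kg → 0.0061 × 9300 / 9.8 = 5.79 mm
Layer 92–48 kPa: Δp = 440 hPa = 44000 Pa, q̄ = 0.0021 kg/kg → 0.0021 × 44000 / 9.8 = 9.43 mm
Layer 48–30 kPa: Δp = 180 hPa = 18000 Pa, q̄ = 0.0003 kg/kg → 0.0003 × 18000 / 9.8 = 0.55 mm
PW = 5.79 + 9.43 + 0.55 = 15.77 ≈ 15.8 mm.
Rainfall = ε × PW = 0.54 × 15.8 = 8.5 mm.

PW ≈ 15.8 mm; rainfall ≈ 8.5 mm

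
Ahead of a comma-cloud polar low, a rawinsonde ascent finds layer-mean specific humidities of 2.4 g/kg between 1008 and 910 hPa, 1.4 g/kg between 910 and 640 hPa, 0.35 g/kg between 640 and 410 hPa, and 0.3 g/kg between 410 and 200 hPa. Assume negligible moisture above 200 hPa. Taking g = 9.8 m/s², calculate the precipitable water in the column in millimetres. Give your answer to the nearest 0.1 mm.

Precipitable water is the column-integrated vapour mass per unit area: PW = (1/g) Σ q̄ Δp, with q in kg/kg and Δp in Pa (1 kg/m² of water = 1 mm).
Layer 1008–910 hPa: Δp = 98 hPa = 9800 Pa, q̄ = 0.0024 kg/kg → 0.0024 × 9800 / 9.8 = 2.40 mm
Layer 910–640 hPa: Δp = 270 hPa = 27000 Pa, q̄ = 0.0014 kg/kg → 0.0014 × 27000 / 9.8 = 3.86 mm
Layer 640–410 hPa: Δp = 230 hPa = 23000 Pa, q̄ = 0.00035 kg/kg → 0.00035 × 23000 / 9.8 = 0.82 mm
Layer 410–200 hPa: Δp = 210 hPa = 21000 Pa, q̄ = 0.0003 kg/kg → 0.0003 × 21000 / 9.8 = 0.64 mm
PW = 2.40 + 3.86 + 0.82 + 0.64 = 7.72 ≈ 7.7 mm.

PW ≈ 7.7 mm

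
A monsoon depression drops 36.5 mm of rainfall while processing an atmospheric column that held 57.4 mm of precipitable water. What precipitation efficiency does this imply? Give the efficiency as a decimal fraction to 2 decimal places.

ε = rainfall / PW = 36.5 / 57.4 = 0.64.

ε ≈ 0.64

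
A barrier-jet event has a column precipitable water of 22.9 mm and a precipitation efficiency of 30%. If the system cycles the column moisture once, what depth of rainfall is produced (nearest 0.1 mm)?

rainfall ≈ 6.9 mm

Rainfall = ε × PW = 0.30 × 22.9 = 6.9 mm.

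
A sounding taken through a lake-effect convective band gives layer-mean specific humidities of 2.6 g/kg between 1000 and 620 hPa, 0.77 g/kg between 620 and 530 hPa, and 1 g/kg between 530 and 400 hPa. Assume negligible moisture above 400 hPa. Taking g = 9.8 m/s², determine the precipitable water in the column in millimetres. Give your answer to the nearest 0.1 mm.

PW ≈ 12.1 mm

Precipitable water is the column-integrated vapour mass per unit area: PW = (1/g) Σ q̄ Δp, with q in kg/kg and Δp in Pa (1 kg/m² of water = 1 mm).
Layer 1000–620 hPa: Δp = 380 hPa = 38000 Pa, q̄ = 0.0026 kg/kg → 0.0026 × 38000 / 9.8 = 10.08 mm
Layer 620–530 hPa: Δp = 90 hPa = 9000 Pa, q̄ = 0.00077 kg/kg → 0.00077 × 9000 / 9.8 = 0.71 mm
Layer 530–400 hPa: Δp = 130 hPa = 13000 Pa, q̄ = 0.001 kg/kg → 0.001 × 13000 / 9.8 = 1.33 mm
PW = 10.08 + 0.71 + 1.33 = 12.12 ≈ 12.1 mm.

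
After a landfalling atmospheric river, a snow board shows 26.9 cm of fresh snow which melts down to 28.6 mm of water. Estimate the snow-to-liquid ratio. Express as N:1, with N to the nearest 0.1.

ratio ≈ 9.4

Ratio = snow depth / SWE = 269 mm / 28.6 mm = 9.4, i.e. 9.4:1.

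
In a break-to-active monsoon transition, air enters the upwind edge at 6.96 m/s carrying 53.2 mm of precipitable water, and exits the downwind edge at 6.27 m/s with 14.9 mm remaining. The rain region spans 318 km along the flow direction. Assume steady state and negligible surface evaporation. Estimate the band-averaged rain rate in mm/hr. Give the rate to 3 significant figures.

R ≈ 3.13 mm/hr

Column moisture flux per unit crosswind length is F = V × PW.
Inflow: F_in = 6.96 × 53.2 = 370.272 mm·m/s
Outflow: F_out = 6.27 × 14.9 = 93.423 mm·m/s
Steady-state rate R = (F_in − F_out)/L = (370.272 − 93.423) / 318000 m = 8.706e-04 mm/s.
R = 8.706e-04 × 3600 = 3.13 mm/hr.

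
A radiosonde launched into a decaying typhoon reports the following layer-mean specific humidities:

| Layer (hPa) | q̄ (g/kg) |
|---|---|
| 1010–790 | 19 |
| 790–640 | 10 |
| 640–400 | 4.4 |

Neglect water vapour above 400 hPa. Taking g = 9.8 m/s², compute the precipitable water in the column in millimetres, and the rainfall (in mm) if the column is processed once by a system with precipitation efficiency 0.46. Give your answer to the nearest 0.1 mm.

PW ≈ 68.7 mm; rainfall ≈ 31.6 mm

Precipitable water is the column-integrated vapour mass per unit area: PW = (1/g) Σ q̄ Δp, with q in kg/kg and Δp in Pa (1 kg/m² of water = 1 mm).
Layer 1010–790 hPa: Δp = 220 hPa = 22000 Pa, q̄ = 0.019 kg/kg → 0.019 × 22000 / 9.8 = 42.65 mm
Layer 790–640 hPa: Δp = 150 hPa = 15000 Pa, q̄ = 0.01 kg/kg → 0.01 × 15000 / 9.8 = 15.31 mm
Layer 640–400 hPa: Δp = 240 hPa = 24000 Pa, q̄ = 0.0044 kg/kg → 0.0044 × 24000 / 9.8 = 10.78 mm
PW = 42.65 + 15.31 + 10.78 = 68.74 ≈ 68.7 mm.
Rainfall = ε × PW = 0.46 × 68.7 = 31.6 mm.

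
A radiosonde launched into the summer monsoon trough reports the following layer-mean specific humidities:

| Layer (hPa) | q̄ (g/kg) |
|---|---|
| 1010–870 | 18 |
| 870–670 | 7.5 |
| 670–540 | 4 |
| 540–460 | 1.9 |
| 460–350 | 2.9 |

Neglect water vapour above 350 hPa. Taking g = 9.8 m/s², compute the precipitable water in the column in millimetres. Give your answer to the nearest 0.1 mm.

Precipitable water is the column-integrated vapour mass per unit area: PW = (1/g) Σ q̄ Δp, with q in kg/kg and Δp in Pa (1 kg/m² of water = 1 mm).
Layer 1010–870 hPa: Δp = 140 hPa = 14000 Pa, q̄ = 0.018 kg/kg → 0.018 × 14000 / 9.8 = 25.71 mm
Layer 870–670 hPa: Δp = 200 hPa = 20000 Pa, q̄ = 0.0075 kg/kg → 0.0075 × 20000 / 9.8 = 15.31 mm
Layer 670–540 hPa: Δp = 130 hPa = 13000 Pa, q̄ = 0.004 kg/kg → 0.004 × 13000 / 9.8 = 5.31 mm
Layer 540–460 hPa: Δp = 80 hPa = 8000 Pa, q̄ = 0.0019 kg/kg → 0.0019 × 8000 / 9.8 = 1.55 mm
Layer 460–350 hPa: Δp = 110 hPa = 11000 Pa, q̄ = 0.0029 kg/kg → 0.0029 × 11000 / 9.8 = 3.26 mm
PW = 25.71 + 15.31 + 5.31 + 1.55 + 3.26 = 51.14 ≈ 51.1 mm.

PW ≈ 51.1 mm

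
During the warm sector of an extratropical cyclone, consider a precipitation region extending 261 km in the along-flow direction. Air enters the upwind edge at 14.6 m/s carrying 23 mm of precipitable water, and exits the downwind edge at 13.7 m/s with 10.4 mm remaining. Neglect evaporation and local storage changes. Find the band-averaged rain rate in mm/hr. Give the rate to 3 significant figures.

R ≈ 2.67 mm/hr

Column moisture flux per unit crosswind length is F = V × PW.
Inflow: F_in = 14.6 × 23 = 335.8 mm·m/s
Outflow: F_out = 13.7 × 10.4 = 142.48 mm·m/s
Steady-state rate R = (F_in − F_out)/L = (335.8 − 142.48) / 261000 m = 7.407e-04 mm/s.
R = 7.407e-04 × 3600 = 2.67 mm/hr.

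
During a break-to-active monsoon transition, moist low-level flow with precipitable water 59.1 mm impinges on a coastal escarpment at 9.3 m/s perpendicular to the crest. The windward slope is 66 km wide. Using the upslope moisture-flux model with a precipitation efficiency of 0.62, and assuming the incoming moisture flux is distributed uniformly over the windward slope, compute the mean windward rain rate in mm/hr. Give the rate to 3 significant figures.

R ≈ 18.6 mm/hr

Incoming column moisture flux per unit ridge length: F = V × PW = 9.3 × 59.1 = 549.63 mm·m/s.
Spread over the 66 km slope with efficiency ε = 0.62: R = ε·F/W = 0.62 × 549.63 / 66000 m = 5.163e-03 mm/s.
R = 5.163e-03 × 3600 = 18.6 mm/hr.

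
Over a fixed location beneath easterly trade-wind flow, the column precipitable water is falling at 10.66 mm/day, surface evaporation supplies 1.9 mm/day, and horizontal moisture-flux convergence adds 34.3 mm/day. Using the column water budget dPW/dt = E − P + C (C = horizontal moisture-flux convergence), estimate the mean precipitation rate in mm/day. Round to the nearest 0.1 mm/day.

dPW/dt = -10.66 mm/day.
P = E + C − dPW/dt = 1.9 + (34.3) − (-10.66) = 46.9 mm/day.

P ≈ 46.9 mm/day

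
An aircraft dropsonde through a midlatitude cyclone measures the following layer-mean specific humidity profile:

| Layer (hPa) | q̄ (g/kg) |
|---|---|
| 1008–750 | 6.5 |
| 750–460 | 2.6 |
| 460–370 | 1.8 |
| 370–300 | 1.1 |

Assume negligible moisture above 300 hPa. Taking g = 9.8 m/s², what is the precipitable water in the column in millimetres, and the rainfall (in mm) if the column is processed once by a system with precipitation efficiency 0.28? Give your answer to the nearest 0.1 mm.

PW ≈ 27.2 mm; rainfall ≈ 7.6 mm

Precipitable water is the column-integrated vapour mass per unit area: PW = (1/g) Σ q̄ Δp, with q in kg/kg and Δp in Pa (1 kg/m² of water = 1 mm).
Layer 1008–750 hPa: Δp = 258 hPa = 25800 Pa, q̄ = 0.0065 kg/kg → 0.0065 × 25800 / 9.8 = 17.11 mm
Layer 750–460 hPa: Δp = 290 hPa = 29000 Pa, q̄ = 0.0026 kg/kg → 0.0026 × 29000 / 9.8 = 7.69 mm
Layer 460–370 hPa: Δp = 90 hPa = 9000 Pa, q̄ = 0.0018 kg/kg → 0.0018 × 9000 / 9.8 = 1.65 mm
Layer 370–300 hPa: Δp = 70 hPa = 7000 Pa, q̄ = 0.0011 kg/kg → 0.0011 × 7000 / 9.8 = 0.79 mm
PW = 17.11 + 7.69 + 1.65 + 0.79 = 27.24 ≈ 27.2 mm.
Rainfall = ε × PW = 0.28 × 27.2 = 7.6 mm.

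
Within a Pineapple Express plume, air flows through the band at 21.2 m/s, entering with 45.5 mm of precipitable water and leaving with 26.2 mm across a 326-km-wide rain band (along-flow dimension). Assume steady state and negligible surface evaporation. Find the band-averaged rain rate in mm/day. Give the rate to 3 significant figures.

Column moisture flux per unit crosswind length is F = V × PW.
Inflow: F_in = 21.2 × 45.5 = 964.6 mm·m/s
Outflow: F_out = 21.2 × 26.2 = 555.44 mm·m/s
Steady-state rate R = (F_in − F_out)/L = (964.6 − 555.44) / 326000 m = 1.255e-03 mm/s.
R = 1.255e-03 × 3600 × 24 = 108 mm/day.

R ≈ 108 mm/day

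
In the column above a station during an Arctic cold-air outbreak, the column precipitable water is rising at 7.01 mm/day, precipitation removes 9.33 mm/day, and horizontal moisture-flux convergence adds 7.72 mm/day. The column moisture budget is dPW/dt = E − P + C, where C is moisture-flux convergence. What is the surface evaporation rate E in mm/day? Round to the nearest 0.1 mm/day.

dPW/dt = +7.01 mm/day.
E = dPW/dt + P − C = (+7.01) + 9.33 − (7.72) = 8.6 mm/day.

E ≈ 8.6 mm/day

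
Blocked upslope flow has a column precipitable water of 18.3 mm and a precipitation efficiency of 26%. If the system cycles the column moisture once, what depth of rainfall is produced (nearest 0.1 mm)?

rainfall ≈ 4.8 mm

Rainfall = ε × PW = 0.26 × 18.3 = 4.8 mm.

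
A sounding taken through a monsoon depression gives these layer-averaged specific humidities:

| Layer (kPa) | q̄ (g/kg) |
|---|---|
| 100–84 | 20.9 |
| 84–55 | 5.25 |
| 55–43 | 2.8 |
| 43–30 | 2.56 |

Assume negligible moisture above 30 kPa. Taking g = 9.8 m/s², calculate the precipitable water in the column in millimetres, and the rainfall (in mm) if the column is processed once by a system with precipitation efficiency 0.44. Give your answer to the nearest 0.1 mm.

Precipitable water is the column-integrated vapour mass per unit area: PW = (1/g) Σ q̄ Δp, with q in kg/kg and Δp in Pa (1 kg/m² of water = 1 mm).
Layer 100–84 kPa: Δp = 160 hPa = 16000 Pa, q̄ = 0.0209 kg/kg → 0.0209 × 16000 / 9.8 = 34.12 mm
Layer 84–55 kPa: Δp = 290 hPa = 29000 Pa, q̄ = 0.00525 kg/kg → 0.00525 × 29000 / 9.8 = 15.54 mm
Layer 55–43 kPa: Δp = 120 hPa = 12000 Pa, q̄ = 0.0028 kg/kg → 0.0028 × 12000 / 9.8 = 3.43 mm
Layer 43–30 kPa: Δp = 130 hPa = 13000 Pa, q̄ = 0.00256 kg/kg → 0.00256 × 13000 / 9.8 = 3.40 mm
PW = 34.12 + 15.54 + 3.43 + 3.40 = 56.49 ≈ 56.5 mm.
Rainfall = ε × PW = 0.44 × 56.5 = 24.9 mm.

PW ≈ 56.5 mm; rainfall ≈ 24.9 mm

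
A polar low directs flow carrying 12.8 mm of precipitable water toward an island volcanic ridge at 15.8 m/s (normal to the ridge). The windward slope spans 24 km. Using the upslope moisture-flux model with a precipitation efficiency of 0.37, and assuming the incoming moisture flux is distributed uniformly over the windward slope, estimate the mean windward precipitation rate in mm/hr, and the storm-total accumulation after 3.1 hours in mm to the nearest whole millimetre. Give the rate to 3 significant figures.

Incoming column moisture flux per unit ridge length: F = V × PW = 15.8 × 12.8 = 202.24 mm·m/s.
Spread over the 24 km slope with efficiency ε = 0.37: R = ε·F/W = 0.37 × 202.24 / 24000 m = 3.118e-03 mm/s.
R = 3.118e-03 × 3600 = 11.2 mm/hr.
Over 3.1 h: total = 11.2 × 3.1 = 34.72 ≈ 35 mm.

R ≈ 11.2 mm/hr; total ≈ 35 mm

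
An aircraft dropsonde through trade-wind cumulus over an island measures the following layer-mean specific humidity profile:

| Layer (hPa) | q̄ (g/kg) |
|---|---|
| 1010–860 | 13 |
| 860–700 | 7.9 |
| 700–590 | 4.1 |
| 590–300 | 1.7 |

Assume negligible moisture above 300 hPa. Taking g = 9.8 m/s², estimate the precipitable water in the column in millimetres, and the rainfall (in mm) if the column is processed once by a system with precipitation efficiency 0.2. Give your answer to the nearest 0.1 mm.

PW ≈ 42.4 mm; rainfall ≈ 8.5 mm

Precipitable water is the column-integrated vapour mass per unit area: PW = (1/g) Σ q̄ Δp, with q in kg/kg and Δp in Pa (1 kg/m² of water = 1 mm).
Layer 1010–860 hPa: Δp = 150 hPa = 15000 Pa, q̄ = 0.013 kg/kg → 0.013 × 15000 / 9.8 = 19.90 mm
Layer 860–700 hPa: Δp = 160 hPa = 16000 Pa, q̄ = 0.0079 kg/kg → 0.0079 × 16000 / 9.8 = 12.90 mm
Layer 700–590 hPa: Δp = 110 hPa = 11000 Pa, q̄ = 0.0041 kg/kg → 0.0041 × 11000 / 9.8 = 4.60 mm
Layer 590–300 hPa: Δp = 290 hPa = 29000 Pa, q̄ = 0.0017 kg/kg → 0.0017 × 29000 / 9.8 = 5.03 mm
PW = 19.90 + 12.90 + 4.60 + 5.03 = 42.43 ≈ 42.4 mm.
Rainfall = ε × PW = 0.2 × 42.4 = 8.5 mm.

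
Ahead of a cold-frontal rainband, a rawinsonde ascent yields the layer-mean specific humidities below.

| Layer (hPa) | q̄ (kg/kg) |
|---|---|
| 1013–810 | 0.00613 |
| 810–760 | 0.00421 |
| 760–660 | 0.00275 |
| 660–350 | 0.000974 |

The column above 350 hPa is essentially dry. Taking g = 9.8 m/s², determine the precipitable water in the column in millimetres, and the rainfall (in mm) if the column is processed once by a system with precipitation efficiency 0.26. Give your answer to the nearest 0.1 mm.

Precipitable water is the column-integrated vapour mass per unit area: PW = (1/g) Σ q̄ Δp, with q in kg/kg and Δp in Pa (1 kg/m² of water = 1 mm).
Layer 1013–810 hPa: Δp = 203 hPa = 20300 Pa, q̄ = 0.00613 kg/kg → 0.00613 × 20300 / 9.8 = 12.70 mm
Layer 810–760 hPa: Δp = 50 hPa = 5000 Pa, q̄ = 0.00421 kg/kg → 0.00421 × 5000 / 9.8 = 2.15 mm
Layer 760–660 hPa: Δp = 100 hPa = 10000 Pa, q̄ = 0.00275 kg/kg → 0.00275 × 10000 / 9.8 = 2.81 mm
Layer 660–350 hPa: Δp = 310 hPa = 31000 Pa, q̄ = 0.000974 kg/kg → 0.000974 × 31000 / 9.8 = 3.08 mm
PW = 12.70 + 2.15 + 2.81 + 3.08 = 20.74 ≈ 20.7 mm.
Rainfall = ε × PW = 0.26 × 20.7 = 5.4 mm.

PW ≈ 20.7 mm; rainfall ≈ 5.4 mm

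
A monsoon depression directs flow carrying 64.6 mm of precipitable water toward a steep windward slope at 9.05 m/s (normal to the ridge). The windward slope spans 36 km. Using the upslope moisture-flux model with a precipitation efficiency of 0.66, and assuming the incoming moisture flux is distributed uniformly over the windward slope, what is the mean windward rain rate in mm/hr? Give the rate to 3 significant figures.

Incoming column moisture flux per unit ridge length: F = V × PW = 9.05 × 64.6 = 584.63 mm·m/s.
Spread over the 36 km slope with efficiency ε = 0.66: R = ε·F/W = 0.66 × 584.63 / 36000 m = 1.072e-02 mm/s.
R = 1.072e-02 × 3600 = 38.6 mm/hr.

R ≈ 38.6 mm/hr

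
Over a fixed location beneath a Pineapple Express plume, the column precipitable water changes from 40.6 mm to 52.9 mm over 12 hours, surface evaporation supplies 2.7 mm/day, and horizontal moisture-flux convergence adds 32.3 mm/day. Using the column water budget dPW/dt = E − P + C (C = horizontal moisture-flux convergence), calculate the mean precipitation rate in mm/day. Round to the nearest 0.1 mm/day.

P ≈ 10.4 mm/day

dPW/dt = (52.9 − 40.6) mm / (12/24 day) = +24.600 mm/day.
P = E + C − dPW/dt = 2.7 + (32.3) − (+24.600) = 10.4 mm/day.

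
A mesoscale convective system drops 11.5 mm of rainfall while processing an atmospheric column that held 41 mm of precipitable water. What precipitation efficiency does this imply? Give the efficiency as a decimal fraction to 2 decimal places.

ε ≈ 0.28

ε = rainfall / PW = 11.5 / 41 = 0.28.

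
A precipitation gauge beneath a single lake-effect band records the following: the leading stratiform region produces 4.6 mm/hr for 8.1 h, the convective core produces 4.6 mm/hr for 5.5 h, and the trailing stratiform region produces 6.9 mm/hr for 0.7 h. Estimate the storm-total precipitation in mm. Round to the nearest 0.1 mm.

Total = Σ Rᵢ Δtᵢ = 4.6 × 8.1 + 4.6 × 5.5 + 6.9 × 0.7
      = 37.26 + 25.3 + 4.83 = 67.4 mm.

total ≈ 67.4 mm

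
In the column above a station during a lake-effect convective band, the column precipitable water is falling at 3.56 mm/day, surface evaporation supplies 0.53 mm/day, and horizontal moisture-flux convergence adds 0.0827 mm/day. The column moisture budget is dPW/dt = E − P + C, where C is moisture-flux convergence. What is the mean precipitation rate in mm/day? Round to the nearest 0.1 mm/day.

P ≈ 4.2 mm/day

dPW/dt = -3.56 mm/day.
P = E + C − dPW/dt = 0.53 + (0.0827) − (-3.56) = 4.2 mm/day.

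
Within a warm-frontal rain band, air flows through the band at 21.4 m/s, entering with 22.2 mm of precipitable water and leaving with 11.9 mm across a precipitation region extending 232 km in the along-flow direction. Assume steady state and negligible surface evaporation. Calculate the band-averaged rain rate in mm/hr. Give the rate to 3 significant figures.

Column moisture flux per unit crosswind length is F = V × PW.
Inflow: F_in = 21.4 × 22.2 = 475.08 mm·m/s
Outflow: F_out = 21.4 × 11.9 = 254.66 mm·m/s
Steady-state rate R = (F_in − F_out)/L = (475.08 − 254.66) / 232000 m = 9.501e-04 mm/s.
R = 9.501e-04 × 3600 = 3.42 mm/hr.

R ≈ 3.42 mm/hr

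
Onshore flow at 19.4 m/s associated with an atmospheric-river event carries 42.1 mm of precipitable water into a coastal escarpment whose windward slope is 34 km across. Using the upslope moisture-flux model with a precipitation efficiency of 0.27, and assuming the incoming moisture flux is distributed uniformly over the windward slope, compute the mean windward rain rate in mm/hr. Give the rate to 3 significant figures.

R ≈ 23.3 mm/hr

Incoming column moisture flux per unit ridge length: F = V × PW = 19.4 × 42.1 = 816.74 mm·m/s.
Spread over the 34 km slope with efficiency ε = 0.27: R = ε·F/W = 0.27 × 816.74 / 34000 m = 6.486e-03 mm/s.
R = 6.486e-03 × 3600 = 23.3 mm/hr.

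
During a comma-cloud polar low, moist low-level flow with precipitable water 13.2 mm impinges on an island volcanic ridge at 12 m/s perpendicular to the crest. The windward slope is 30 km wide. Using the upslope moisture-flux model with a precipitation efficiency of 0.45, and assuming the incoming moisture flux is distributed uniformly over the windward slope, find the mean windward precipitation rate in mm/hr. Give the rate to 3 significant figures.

R ≈ 8.55 mm/hr

Incoming column moisture flux per unit ridge length: F = V × PW = 12 × 13.2 = 158.4 mm·m/s.
Spread over the 30 km slope with efficiency ε = 0.45: R = ε·F/W = 0.45 × 158.4 / 30000 m = 2.376e-03 mm/s.
R = 2.376e-03 × 3600 = 8.55 mm/hr.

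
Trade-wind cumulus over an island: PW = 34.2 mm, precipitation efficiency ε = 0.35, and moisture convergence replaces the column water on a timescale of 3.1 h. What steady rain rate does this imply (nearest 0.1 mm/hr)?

Each overturning extracts ε × PW = 0.35 × 34.2 = 11.97 mm.
Rate = ε·PW / τ = 11.97 / 3.1 h = 3.9 mm/hr.

R ≈ 3.9 mm/hr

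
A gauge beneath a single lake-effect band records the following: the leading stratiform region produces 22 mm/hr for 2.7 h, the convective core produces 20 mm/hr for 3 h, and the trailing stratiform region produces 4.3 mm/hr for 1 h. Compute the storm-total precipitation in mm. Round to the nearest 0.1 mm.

total ≈ 123.7 mm

Total = Σ Rᵢ Δtᵢ = 22 × 2.7 + 20 × 3 + 4.3 × 1
      = 59.4 + 60 + 4.3 = 123.7 mm.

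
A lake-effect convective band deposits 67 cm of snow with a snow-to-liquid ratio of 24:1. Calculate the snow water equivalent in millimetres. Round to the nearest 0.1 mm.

SWE = snow depth / ratio = 67 cm / 24 = 2.792 cm = 27.9 mm.

SWE ≈ 27.9 mm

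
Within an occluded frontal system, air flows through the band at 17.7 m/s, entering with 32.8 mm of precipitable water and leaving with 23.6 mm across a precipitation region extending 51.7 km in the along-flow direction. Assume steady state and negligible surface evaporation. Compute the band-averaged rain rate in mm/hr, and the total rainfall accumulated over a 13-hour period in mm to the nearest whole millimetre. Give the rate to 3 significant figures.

R ≈ 11.3 mm/hr; total ≈ 147 mm

Column moisture flux per unit crosswind length is F = V × PW.
Inflow: F_in = 17.7 × 32.8 = 580.56 mm·m/s
Outflow: F_out = 17.7 × 23.6 = 417.72 mm·m/s
Steady-state rate R = (F_in − F_out)/L = (580.56 − 417.72) / 51700 m = 3.150e-03 mm/s.
R = 3.150e-03 × 3600 = 11.3 mm/hr.
Over 13 h: total = 11.3 × 13 = 146.9 ≈ 147 mm.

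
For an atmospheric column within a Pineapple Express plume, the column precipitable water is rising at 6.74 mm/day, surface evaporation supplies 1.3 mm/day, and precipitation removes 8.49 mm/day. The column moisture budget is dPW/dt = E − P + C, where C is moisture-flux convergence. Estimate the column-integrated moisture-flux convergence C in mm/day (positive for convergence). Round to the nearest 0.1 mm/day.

dPW/dt = +6.74 mm/day.
C = dPW/dt − E + P = (+6.74) − 1.3 + 8.49 = 13.9 mm/day.

C ≈ 13.9 mm/day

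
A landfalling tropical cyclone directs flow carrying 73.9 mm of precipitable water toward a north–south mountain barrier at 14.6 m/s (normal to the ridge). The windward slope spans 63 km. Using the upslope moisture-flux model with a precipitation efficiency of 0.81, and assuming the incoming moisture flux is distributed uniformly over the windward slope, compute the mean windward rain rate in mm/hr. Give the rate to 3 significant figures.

R ≈ 49.9 mm/hr

Incoming column moisture flux per unit ridge length: F = V × PW = 14.6 × 73.9 = 1078.94 mm·m/s.
Spread over the 63 km slope with efficiency ε = 0.81: R = ε·F/W = 0.81 × 1078.94 / 63000 m = 1.387e-02 mm/s.
R = 1.387e-02 × 3600 = 49.9 mm/hr.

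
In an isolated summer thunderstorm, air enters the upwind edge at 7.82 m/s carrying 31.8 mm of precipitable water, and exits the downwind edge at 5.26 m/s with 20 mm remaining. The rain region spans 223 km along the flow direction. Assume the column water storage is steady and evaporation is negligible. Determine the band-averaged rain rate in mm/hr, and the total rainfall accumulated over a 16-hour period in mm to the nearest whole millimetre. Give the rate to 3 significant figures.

R ≈ 2.32 mm/hr; total ≈ 37 mm

Column moisture flux per unit crosswind length is F = V × PW.
Inflow: F_in = 7.82 × 31.8 = 248.676 mm·m/s
Outflow: F_out = 5.26 × 20 = 105.2 mm·m/s
Steady-state rate R = (F_in − F_out)/L = (248.676 − 105.2) / 223000 m = 6.434e-04 mm/s.
R = 6.434e-04 × 3600 = 2.32 mm/hr.
Over 16 h: total = 2.32 × 16 = 37.12 ≈ 37 mm.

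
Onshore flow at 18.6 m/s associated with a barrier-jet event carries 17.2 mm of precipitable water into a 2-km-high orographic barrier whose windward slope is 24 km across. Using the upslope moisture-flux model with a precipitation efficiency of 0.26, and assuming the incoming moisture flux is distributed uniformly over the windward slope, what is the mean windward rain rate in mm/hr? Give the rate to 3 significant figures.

R ≈ 12.5 mm/hr

Incoming column moisture flux per unit ridge length: F = V × PW = 18.6 × 17.2 = 319.92 mm·m/s.
Spread over the 24 km slope with efficiency ε = 0.26: R = ε·F/W = 0.26 × 319.92 / 24000 m = 3.466e-03 mm/s.
R = 3.466e-03 × 3600 = 12.5 mm/hr.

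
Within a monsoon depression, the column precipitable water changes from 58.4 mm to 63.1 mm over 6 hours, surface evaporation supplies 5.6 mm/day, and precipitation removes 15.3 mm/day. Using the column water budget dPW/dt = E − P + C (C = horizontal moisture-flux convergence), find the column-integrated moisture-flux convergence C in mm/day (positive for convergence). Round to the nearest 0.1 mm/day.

dPW/dt = (63.1 − 58.4) mm / (6/24 day) = +18.800 mm/day.
C = dPW/dt − E + P = (+18.800) − 5.6 + 15.3 = 28.5 mm/day.

C ≈ 28.5 mm/day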